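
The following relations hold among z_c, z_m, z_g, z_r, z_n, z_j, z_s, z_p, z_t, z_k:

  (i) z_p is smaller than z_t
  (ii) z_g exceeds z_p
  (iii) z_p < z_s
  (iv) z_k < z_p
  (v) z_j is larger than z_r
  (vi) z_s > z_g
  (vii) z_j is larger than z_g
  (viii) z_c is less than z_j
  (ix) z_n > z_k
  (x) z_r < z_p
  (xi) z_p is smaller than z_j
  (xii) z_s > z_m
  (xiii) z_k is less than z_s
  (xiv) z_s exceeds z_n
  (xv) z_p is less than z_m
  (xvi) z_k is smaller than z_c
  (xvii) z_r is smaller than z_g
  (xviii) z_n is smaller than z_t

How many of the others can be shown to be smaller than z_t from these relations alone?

4

From z_t the given relations immediately reach z_p, z_n.
From those, z_k, z_r — 4 in total.
Nothing else is reachable below z_t; 4 in all.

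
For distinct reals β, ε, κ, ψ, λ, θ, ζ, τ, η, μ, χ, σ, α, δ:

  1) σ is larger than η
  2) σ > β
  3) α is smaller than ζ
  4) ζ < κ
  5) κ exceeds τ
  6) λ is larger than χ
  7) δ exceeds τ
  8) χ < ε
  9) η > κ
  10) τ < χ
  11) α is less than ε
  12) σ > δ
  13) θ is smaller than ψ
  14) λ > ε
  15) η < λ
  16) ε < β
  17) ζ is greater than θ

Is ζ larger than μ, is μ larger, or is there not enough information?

undetermined

Following every chain through ζ: above ζ we get κ, η, λ, σ; below ζ we get θ, α.
μ is not reached, and no chain runs the other way from μ to ζ.
So the given relations leave the order of ζ and μ undetermined.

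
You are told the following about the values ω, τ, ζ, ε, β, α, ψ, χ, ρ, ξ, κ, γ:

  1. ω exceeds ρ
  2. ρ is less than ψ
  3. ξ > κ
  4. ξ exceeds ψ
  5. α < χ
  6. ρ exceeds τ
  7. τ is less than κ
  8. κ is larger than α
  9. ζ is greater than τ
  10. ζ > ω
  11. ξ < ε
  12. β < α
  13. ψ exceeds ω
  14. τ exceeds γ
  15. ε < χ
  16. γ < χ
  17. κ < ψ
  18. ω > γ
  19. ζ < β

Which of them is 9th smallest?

ψ

The consecutive relations fix a unique order: γ < τ < ρ < ω < ζ < β < α < κ < ψ < ξ < ε < χ.
The 9th smallest is ψ.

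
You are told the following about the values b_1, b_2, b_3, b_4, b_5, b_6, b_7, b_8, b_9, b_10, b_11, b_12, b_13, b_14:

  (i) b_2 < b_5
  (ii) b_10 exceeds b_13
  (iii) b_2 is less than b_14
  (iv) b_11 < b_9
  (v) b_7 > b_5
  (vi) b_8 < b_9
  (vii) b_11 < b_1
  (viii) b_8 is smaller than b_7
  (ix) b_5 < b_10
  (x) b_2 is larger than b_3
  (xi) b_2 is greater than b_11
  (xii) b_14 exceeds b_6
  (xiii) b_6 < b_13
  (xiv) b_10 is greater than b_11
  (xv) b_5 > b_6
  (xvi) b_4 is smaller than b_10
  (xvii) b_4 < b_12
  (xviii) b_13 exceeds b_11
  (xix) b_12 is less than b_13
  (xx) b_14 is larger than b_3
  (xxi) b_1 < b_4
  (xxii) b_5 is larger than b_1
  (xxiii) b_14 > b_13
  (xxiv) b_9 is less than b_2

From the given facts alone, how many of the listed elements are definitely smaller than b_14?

10

The elements the relations force below b_14 are b_11, b_3, b_8, b_1, b_4, b_9, b_12, b_6, b_13, b_2 — no chain reaches any other.
That is 10.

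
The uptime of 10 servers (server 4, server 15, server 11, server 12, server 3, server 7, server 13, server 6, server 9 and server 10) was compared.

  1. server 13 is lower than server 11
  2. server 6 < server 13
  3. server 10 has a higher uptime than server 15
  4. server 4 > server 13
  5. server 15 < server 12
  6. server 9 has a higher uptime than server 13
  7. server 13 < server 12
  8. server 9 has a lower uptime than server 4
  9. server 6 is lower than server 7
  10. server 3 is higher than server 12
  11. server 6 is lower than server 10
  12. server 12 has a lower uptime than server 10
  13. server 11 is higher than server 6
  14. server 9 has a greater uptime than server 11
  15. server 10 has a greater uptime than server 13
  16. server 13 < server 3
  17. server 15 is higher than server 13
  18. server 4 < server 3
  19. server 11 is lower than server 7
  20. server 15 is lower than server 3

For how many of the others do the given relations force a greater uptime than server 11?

The elements the relations force above server 11 are server 9, server 7, server 4, server 3 — no chain reaches any other.
That is 4.

4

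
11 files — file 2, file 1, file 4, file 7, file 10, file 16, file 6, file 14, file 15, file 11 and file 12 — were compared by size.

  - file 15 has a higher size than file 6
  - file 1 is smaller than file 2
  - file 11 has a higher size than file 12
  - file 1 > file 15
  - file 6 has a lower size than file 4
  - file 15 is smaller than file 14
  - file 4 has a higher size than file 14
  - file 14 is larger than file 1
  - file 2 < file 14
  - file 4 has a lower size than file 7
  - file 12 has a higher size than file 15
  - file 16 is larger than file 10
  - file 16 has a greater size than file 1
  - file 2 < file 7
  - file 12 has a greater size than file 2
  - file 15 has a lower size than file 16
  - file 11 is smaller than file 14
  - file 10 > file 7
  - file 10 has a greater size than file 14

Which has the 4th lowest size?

file 2

Piecing the relations together gives one ordering: file 6 < file 15 < file 1 < file 2 < file 12 < file 11 < file 14 < file 4 < file 7 < file 10 < file 16.
Counting 4 from the smallest end gives file 2.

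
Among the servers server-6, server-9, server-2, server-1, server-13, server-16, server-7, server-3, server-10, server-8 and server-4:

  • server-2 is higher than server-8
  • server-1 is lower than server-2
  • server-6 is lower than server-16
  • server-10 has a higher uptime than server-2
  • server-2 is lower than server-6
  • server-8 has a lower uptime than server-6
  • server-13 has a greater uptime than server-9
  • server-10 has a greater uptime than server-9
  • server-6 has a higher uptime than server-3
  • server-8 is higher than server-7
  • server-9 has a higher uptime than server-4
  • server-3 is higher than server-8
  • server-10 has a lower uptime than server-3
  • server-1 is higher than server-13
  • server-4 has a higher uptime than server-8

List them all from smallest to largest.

Each adjacent pair is fixed by a given relation: server-7 < server-8; server-8 < server-4; server-4 < server-9; server-9 < server-13; server-13 < server-1; server-1 < server-2; server-2 < server-10; server-10 < server-3; server-3 < server-6; server-6 < server-16. Chaining them end to end gives the full order.

server-7 < server-8 < server-4 < server-9 < server-13 < server-1 < server-2 < server-10 < server-3 < server-6 < server-16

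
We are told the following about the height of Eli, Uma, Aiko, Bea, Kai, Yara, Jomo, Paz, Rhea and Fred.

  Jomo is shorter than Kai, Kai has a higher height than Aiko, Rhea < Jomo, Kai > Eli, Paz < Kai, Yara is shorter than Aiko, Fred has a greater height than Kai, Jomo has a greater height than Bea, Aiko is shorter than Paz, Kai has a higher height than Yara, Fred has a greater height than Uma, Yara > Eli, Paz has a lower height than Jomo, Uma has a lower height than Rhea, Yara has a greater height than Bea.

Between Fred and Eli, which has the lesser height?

Eli < Yara and Yara < Aiko give Eli < Aiko.
With Aiko < Paz: Eli < Yara < Aiko < Paz.
With Paz < Jomo: Eli < Yara < Aiko < Paz < Jomo.
Then Jomo < Kai extends the chain to Kai.
With Kai < Fred: Eli < Yara < Aiko < Paz < Jomo < Kai < Fred.
So Eli < Fred; Eli is the shorter of the two.

Eli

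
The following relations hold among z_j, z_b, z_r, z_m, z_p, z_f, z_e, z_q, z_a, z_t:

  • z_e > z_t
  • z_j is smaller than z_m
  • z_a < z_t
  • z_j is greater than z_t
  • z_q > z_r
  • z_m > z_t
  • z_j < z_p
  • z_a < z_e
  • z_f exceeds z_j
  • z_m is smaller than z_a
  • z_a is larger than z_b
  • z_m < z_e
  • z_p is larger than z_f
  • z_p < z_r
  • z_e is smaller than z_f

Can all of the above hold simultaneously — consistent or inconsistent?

Chaining the given relations yields z_a < z_t < z_j < z_m, so z_a < z_m. But one relation states z_m < z_a. These cannot both hold.

inconsistent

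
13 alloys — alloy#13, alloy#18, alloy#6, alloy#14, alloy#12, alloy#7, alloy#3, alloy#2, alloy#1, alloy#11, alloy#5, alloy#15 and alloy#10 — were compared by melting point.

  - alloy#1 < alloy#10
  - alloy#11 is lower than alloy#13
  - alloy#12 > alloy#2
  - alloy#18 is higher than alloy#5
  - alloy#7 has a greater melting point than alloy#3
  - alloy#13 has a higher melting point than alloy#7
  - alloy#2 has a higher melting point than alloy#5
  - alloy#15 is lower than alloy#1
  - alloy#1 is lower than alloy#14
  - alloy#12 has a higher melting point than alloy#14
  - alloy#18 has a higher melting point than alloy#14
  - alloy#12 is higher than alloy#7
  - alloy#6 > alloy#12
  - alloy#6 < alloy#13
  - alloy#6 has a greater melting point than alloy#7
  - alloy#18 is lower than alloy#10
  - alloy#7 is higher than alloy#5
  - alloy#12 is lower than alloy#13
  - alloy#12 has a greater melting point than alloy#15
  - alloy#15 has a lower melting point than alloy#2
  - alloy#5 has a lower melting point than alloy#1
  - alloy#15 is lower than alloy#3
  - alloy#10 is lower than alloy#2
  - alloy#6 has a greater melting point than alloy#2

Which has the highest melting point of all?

alloy#13

alloy#15 is not greatest since alloy#15 < alloy#1; alloy#5 is not greatest since alloy#5 < alloy#1; alloy#1 is not greatest since alloy#1 < alloy#10; alloy#14 is not greatest since alloy#14 < alloy#18; alloy#18 is not greatest since alloy#18 < alloy#10; alloy#10 is not greatest since alloy#10 < alloy#2; alloy#3 is not greatest since alloy#3 < alloy#7; alloy#7 is not greatest since alloy#7 < alloy#6; alloy#2 is not greatest since alloy#2 < alloy#12; alloy#12 is not greatest since alloy#12 < alloy#6; alloy#6 is not greatest since alloy#6 < alloy#13; alloy#11 is not greatest since alloy#11 < alloy#13.
Only alloy#13 has nothing above it, so alloy#13 is the highest melting point.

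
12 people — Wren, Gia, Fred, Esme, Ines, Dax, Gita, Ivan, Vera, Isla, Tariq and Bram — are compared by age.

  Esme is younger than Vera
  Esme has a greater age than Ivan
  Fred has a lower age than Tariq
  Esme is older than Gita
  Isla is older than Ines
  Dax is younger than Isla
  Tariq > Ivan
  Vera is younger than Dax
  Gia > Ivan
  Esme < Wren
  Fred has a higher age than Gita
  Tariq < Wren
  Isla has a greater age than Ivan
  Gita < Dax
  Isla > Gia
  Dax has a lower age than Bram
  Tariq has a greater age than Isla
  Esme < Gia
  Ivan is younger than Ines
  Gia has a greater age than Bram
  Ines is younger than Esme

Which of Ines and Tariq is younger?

Ines

Link the given pairs in sequence: Ines < Esme; Esme < Vera; Vera < Dax; Dax < Bram; Bram < Gia; Gia < Isla; Isla < Tariq.
Chaining these gives Ines < Esme < Vera < Dax < Bram < Gia < Isla < Tariq.
So Ines < Tariq; Ines is the younger of the two.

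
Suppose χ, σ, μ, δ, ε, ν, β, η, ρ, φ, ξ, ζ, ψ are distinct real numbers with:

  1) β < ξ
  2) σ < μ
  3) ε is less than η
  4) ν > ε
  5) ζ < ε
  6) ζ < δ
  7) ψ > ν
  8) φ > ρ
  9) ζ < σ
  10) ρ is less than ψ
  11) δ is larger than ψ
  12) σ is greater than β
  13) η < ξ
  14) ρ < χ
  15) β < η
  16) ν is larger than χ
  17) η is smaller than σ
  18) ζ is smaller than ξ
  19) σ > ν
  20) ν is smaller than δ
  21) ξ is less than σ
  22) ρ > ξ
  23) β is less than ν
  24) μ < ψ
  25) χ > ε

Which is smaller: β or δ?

The relevant relations are β < η; η < ξ; ξ < ρ; ρ < χ; χ < ν; ν < σ; σ < μ; μ < ψ; ψ < δ.
Chaining these gives β < η < ξ < ρ < χ < ν < σ < μ < ψ < δ.
So β < δ; β is the smaller of the two.

β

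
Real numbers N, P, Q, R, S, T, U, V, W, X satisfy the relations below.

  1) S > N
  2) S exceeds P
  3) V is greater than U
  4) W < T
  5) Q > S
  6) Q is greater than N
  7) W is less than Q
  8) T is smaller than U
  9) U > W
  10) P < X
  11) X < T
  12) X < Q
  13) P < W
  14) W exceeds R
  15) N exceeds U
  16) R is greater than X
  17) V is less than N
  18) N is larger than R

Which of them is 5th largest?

The consecutive relations fix a unique order: P < X < R < W < T < U < V < N < S < Q.
The 5th largest is U.

U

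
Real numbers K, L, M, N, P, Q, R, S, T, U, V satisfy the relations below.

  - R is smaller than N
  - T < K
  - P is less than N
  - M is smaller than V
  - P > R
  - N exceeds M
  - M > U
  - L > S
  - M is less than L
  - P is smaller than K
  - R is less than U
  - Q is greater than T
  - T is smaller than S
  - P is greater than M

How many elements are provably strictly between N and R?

3

The relations place R below N. An element lies strictly between them when it is forced above R and also forced below N.
Above R: {U, M, P, V, L, K}. Below N: {U, M, P}.
Intersection: {U, M, P} — 3.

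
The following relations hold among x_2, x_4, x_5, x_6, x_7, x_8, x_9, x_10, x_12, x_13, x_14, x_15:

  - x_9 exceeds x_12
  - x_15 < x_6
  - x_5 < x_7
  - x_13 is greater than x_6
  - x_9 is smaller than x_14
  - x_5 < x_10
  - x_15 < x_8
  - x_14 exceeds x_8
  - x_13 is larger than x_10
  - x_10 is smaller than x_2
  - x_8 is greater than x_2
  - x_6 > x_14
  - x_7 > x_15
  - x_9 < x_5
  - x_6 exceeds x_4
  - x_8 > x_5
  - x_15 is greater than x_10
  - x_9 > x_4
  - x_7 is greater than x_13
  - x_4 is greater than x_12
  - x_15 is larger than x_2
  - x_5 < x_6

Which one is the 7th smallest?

x_15

Chaining the given pairs: x_12 < x_4 < x_9 < x_5 < x_10 < x_2 < x_15 < x_8 < x_14 < x_6 < x_13 < x_7.
The 7th smallest is x_15.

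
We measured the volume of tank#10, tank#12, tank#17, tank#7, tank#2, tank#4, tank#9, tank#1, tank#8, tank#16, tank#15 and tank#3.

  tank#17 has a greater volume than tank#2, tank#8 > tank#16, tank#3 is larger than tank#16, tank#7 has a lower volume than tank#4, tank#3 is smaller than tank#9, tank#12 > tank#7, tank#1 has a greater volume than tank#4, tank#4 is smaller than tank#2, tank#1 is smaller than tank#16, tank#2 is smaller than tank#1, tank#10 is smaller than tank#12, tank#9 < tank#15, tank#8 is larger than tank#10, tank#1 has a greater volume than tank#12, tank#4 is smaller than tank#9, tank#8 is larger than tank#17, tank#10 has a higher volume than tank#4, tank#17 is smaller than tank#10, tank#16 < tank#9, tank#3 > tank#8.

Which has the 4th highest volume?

The consecutive relations fix a unique order: tank#7 < tank#4 < tank#2 < tank#17 < tank#10 < tank#12 < tank#1 < tank#16 < tank#8 < tank#3 < tank#9 < tank#15.
Counting 4 from the largest end gives tank#8.

tank#8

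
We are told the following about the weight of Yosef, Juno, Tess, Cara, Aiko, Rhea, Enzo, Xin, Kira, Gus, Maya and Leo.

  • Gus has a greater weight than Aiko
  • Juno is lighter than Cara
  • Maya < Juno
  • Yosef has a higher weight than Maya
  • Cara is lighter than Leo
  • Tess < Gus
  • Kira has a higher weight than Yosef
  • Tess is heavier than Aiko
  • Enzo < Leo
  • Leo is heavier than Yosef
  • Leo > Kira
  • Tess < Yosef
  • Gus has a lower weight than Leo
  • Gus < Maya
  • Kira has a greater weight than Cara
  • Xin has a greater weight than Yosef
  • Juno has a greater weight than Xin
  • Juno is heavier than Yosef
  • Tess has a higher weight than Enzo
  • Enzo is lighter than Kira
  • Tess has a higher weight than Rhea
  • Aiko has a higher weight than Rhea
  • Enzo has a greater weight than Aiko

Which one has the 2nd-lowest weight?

Aiko

Piecing the relations together gives one ordering: Rhea < Aiko < Enzo < Tess < Gus < Maya < Yosef < Xin < Juno < Cara < Kira < Leo.
The 2nd smallest is Aiko.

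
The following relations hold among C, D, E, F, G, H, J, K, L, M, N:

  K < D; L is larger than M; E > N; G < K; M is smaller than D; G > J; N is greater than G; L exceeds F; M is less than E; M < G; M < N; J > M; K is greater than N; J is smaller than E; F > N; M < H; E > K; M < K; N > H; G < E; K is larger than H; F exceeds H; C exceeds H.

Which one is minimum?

Chaining upward from M: directly above it, J, G, H, N, K, E, L, D; then F, C.
That covers every other element, and nothing is given below M, so M is the minimum.

M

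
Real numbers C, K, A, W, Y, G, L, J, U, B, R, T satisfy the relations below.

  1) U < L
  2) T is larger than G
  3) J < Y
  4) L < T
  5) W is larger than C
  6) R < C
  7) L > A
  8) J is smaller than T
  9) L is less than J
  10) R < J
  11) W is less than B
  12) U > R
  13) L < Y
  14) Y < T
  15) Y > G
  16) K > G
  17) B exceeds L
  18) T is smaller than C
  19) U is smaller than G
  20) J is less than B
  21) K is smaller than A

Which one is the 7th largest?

L

Piecing the relations together gives one ordering: R < U < G < K < A < L < J < Y < T < C < W < B.
Counting 7 from the largest end gives L.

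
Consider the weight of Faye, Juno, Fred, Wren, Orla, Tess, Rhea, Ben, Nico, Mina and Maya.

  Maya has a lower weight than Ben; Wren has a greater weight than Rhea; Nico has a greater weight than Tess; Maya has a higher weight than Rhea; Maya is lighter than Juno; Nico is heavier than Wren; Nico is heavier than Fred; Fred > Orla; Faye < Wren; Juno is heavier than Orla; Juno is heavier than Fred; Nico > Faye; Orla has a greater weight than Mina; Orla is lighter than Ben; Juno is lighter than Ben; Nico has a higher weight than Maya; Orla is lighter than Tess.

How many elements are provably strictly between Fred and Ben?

The relations place Fred below Ben. An element lies strictly between them when it is forced above Fred and also forced below Ben.
Above Fred: {Juno, Nico}. Below Ben: {Mina, Orla, Rhea, Maya, Juno}.
Intersection: {Juno} — 1.

1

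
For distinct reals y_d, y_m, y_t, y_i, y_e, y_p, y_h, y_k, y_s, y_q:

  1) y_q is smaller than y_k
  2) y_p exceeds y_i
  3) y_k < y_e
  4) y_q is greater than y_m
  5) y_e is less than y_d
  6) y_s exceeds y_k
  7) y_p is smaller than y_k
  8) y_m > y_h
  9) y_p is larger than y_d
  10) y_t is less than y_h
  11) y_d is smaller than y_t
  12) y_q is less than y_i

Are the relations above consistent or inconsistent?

Chaining the given relations yields y_e < y_d < y_t < y_h < y_m < y_q < y_i < y_p < y_k, so y_e < y_k. But one relation states y_k < y_e. These cannot both hold.

inconsistent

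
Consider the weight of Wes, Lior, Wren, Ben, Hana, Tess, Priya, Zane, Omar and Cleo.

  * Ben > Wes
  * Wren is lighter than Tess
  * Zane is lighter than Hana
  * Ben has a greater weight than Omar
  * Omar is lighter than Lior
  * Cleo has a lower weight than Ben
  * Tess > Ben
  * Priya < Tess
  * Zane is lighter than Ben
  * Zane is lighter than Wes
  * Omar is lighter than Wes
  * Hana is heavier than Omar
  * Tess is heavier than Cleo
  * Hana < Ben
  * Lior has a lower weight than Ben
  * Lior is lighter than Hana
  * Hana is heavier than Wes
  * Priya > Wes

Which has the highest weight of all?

Chaining downward from Tess: directly below it, Cleo, Wren, Ben, Priya; then Omar, Zane, Wes, Lior, Hana.
That covers every other element, and nothing is given above Tess, so Tess is the highest weight.

Tess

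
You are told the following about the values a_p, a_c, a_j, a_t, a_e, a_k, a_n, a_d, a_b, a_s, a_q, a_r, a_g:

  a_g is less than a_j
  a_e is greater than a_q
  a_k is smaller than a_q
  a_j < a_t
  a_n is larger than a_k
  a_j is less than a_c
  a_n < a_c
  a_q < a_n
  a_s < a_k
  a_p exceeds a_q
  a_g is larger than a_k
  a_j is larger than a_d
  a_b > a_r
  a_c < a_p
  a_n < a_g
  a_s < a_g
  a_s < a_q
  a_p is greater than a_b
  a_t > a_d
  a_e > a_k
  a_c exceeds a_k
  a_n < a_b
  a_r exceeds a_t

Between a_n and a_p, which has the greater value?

a_p

a_n < a_g and a_g < a_j give a_n < a_j.
Then a_j < a_t extends the chain to a_t.
Then a_t < a_r extends the chain to a_r.
Then a_r < a_b extends the chain to a_b.
With a_b < a_p: a_n < a_g < a_j < a_t < a_r < a_b < a_p.
So a_n < a_p; a_p is the larger of the two.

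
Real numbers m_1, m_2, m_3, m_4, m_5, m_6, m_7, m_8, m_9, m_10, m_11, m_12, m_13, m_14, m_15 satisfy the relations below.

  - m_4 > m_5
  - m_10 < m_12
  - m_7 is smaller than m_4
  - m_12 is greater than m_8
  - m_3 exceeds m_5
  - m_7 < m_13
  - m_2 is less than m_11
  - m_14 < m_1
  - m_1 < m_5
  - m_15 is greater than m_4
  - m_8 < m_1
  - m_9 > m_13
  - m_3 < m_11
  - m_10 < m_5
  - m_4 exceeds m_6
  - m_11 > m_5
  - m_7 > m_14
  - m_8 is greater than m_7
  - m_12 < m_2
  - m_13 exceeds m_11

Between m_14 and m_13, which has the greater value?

m_14 < m_7 and m_7 < m_8 give m_14 < m_8.
Then m_8 < m_1 extends the chain to m_1.
With m_1 < m_5: m_14 < m_7 < m_8 < m_1 < m_5.
Then m_5 < m_3 extends the chain to m_3.
Then m_3 < m_11 extends the chain to m_11.
With m_11 < m_13: m_14 < m_7 < m_8 < m_1 < m_5 < m_3 < m_11 < m_13.
So m_14 < m_13; m_13 is the larger of the two.

m_13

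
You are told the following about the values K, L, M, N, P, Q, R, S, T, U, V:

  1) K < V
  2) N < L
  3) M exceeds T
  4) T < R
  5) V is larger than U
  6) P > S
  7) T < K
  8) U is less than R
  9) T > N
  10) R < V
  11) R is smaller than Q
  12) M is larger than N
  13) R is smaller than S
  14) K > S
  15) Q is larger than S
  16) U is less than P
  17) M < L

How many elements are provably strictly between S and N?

The relations place N below S. An element lies strictly between them when it is forced above N and also forced below S.
Above N: {T, R, M, L, Q, K, P, V}. Below S: {T, U, R}.
Intersection: {T, R} — 2.

2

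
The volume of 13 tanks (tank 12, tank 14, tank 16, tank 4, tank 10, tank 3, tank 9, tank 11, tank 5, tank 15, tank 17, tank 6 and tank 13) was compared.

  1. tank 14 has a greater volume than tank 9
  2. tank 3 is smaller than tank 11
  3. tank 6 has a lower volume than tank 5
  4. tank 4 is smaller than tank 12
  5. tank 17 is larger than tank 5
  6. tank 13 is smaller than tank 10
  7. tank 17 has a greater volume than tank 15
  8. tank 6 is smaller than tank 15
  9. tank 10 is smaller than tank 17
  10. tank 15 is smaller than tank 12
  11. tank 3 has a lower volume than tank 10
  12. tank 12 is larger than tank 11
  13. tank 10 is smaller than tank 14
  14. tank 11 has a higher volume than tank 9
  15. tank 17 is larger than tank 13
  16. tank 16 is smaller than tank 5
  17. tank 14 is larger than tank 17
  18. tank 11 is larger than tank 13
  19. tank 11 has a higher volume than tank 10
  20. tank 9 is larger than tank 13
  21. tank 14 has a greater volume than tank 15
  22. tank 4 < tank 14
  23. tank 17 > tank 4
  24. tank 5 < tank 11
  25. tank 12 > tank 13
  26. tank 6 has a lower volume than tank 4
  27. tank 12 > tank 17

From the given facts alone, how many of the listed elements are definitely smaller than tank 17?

Directly below tank 17: tank 13, tank 10, tank 15, tank 5, tank 4.
One step further: tank 6, tank 3, tank 16 (8 so far).
No other element is forced below tank 17 by the given relations, so the count is 8.

8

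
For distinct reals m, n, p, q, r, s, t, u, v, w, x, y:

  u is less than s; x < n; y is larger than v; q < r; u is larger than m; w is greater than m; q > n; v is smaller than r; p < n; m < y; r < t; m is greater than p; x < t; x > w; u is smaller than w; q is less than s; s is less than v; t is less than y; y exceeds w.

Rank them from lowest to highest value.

The consecutive links are each given: p < m; m < u; u < w; w < x; x < n; n < q; q < s; s < v; v < r; r < t; t < y.

p < m < u < w < x < n < q < s < v < r < t < y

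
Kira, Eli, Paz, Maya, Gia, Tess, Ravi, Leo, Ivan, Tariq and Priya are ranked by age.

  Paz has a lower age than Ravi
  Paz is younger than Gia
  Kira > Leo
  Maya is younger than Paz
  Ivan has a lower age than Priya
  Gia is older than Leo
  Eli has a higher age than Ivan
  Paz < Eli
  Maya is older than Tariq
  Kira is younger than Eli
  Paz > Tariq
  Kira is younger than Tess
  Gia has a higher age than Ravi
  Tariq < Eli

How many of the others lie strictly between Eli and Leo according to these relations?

1

The relations place Leo below Eli. An element lies strictly between them when it is forced above Leo and also forced below Eli.
Above Leo: {Kira, Tess, Gia}. Below Eli: {Tariq, Maya, Kira, Ivan, Paz}.
Intersection: {Kira} — 1.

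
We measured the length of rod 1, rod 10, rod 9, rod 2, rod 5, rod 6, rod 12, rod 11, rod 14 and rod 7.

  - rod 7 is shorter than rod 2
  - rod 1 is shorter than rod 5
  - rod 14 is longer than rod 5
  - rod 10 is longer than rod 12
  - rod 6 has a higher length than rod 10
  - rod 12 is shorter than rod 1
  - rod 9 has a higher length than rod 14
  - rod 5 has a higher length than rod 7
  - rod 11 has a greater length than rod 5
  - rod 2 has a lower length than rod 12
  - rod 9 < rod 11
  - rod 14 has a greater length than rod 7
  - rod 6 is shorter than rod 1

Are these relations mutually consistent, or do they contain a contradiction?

consistent

The single ordering rod 7 < rod 2 < rod 12 < rod 10 < rod 6 < rod 1 < rod 5 < rod 14 < rod 9 < rod 11 satisfies every listed relation, so no contradiction arises.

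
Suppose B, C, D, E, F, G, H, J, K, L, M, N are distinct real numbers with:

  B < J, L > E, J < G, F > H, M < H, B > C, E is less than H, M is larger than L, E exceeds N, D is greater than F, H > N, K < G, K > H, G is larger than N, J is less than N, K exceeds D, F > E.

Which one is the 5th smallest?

E

The consecutive relations fix a unique order: C < B < J < N < E < L < M < H < F < D < K < G.
Counting 5 from the smallest end gives E.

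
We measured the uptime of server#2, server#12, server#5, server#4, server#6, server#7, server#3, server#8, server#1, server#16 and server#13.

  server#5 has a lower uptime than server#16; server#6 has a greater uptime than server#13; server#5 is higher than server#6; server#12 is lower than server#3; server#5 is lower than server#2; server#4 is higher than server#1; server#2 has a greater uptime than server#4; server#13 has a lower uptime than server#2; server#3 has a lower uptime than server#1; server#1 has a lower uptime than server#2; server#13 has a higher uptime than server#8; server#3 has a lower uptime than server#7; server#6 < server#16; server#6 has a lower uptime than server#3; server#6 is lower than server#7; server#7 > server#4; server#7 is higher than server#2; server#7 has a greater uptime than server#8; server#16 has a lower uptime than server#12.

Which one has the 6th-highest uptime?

server#12

Piecing the relations together gives one ordering: server#8 < server#13 < server#6 < server#5 < server#16 < server#12 < server#3 < server#1 < server#4 < server#2 < server#7.
Counting 6 from the largest end gives server#12.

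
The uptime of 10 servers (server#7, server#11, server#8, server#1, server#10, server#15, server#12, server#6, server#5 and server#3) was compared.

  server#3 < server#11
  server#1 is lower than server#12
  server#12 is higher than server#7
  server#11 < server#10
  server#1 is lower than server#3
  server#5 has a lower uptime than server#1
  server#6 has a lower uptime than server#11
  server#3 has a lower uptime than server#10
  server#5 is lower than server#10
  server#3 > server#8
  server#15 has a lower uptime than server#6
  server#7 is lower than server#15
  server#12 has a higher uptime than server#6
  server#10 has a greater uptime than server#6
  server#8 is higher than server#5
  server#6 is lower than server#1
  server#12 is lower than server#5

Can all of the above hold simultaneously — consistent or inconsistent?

inconsistent

We have server#5 < server#1 stated directly, yet also server#1 < server#12 < server#5 by chaining the others — so server#1 < server#5. Contradiction.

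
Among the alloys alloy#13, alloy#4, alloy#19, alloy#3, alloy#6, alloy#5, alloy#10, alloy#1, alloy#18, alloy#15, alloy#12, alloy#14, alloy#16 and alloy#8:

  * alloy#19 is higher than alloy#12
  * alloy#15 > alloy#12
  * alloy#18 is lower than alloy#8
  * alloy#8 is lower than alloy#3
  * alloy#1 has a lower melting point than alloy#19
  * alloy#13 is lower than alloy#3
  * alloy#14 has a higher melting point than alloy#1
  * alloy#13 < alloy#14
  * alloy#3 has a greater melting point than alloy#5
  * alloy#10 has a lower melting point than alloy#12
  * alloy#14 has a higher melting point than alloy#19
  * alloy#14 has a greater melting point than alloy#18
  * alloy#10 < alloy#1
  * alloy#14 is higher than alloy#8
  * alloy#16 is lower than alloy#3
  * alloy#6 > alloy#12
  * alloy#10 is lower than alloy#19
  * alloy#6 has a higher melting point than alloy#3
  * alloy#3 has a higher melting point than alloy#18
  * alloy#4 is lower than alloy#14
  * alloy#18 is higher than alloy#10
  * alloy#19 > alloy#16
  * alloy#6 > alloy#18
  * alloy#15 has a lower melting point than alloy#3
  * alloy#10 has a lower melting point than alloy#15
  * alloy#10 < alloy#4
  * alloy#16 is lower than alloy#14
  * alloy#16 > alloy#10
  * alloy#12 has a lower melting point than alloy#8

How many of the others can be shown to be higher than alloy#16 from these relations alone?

The elements the relations force above alloy#16 are alloy#19, alloy#3, alloy#6, alloy#14 — no chain reaches any other.
That is 4.

4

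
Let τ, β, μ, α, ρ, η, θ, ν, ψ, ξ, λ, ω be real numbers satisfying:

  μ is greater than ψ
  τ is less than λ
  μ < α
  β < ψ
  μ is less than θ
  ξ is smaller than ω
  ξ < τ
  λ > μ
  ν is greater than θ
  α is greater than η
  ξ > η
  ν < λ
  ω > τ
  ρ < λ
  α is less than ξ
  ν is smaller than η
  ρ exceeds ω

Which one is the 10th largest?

μ

Chaining the given pairs: β < ψ < μ < θ < ν < η < α < ξ < τ < ω < ρ < λ.
Counting 10 from the largest end gives μ.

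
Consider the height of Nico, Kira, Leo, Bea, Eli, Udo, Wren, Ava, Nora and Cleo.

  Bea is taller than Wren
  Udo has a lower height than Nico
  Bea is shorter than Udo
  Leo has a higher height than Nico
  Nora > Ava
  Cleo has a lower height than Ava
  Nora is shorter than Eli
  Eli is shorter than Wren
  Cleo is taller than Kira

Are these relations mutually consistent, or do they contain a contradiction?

consistent

Every relation is compatible with Kira < Cleo < Ava < Nora < Eli < Wren < Bea < Udo < Nico < Leo; the set is consistent.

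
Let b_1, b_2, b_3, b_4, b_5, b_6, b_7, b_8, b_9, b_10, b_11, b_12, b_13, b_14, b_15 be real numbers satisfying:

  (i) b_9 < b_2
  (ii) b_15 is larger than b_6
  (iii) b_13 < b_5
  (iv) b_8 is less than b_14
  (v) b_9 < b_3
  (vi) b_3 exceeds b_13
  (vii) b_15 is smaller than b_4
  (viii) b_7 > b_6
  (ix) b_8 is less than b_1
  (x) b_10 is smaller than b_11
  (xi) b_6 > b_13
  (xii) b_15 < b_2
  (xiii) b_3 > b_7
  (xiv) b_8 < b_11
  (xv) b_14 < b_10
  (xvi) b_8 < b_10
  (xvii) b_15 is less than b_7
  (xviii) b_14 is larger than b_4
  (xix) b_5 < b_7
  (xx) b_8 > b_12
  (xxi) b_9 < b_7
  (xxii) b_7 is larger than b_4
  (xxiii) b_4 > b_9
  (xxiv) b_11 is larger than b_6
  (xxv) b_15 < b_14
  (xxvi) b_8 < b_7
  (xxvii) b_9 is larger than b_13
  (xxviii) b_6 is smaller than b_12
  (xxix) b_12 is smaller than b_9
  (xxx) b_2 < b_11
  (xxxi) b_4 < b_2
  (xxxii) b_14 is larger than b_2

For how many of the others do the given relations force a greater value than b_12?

The elements the relations force above b_12 are b_9, b_8, b_4, b_2, b_1, b_14, b_7, b_10, b_11, b_3 — no chain reaches any other.
That is 10.

10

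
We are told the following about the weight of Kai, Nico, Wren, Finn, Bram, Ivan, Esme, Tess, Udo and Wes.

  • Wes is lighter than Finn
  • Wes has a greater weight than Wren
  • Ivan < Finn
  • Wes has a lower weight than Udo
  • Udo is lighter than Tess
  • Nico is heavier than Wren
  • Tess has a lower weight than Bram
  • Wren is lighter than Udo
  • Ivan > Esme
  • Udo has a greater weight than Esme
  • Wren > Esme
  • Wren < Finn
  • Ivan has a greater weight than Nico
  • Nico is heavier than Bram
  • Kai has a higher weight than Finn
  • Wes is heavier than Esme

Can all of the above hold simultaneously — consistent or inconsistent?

consistent

The single ordering Esme < Wren < Wes < Udo < Tess < Bram < Nico < Ivan < Finn < Kai satisfies every listed relation, so no contradiction arises.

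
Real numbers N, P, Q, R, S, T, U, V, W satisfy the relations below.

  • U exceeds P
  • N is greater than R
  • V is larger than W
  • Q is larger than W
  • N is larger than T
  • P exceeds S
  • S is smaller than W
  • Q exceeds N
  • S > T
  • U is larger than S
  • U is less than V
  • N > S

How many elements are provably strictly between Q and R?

Chaining upward from R reaches: N.
Chaining downward from Q reaches: T, S, W, N.
Strictly between R and Q are those in both lists: N — 1 element.

1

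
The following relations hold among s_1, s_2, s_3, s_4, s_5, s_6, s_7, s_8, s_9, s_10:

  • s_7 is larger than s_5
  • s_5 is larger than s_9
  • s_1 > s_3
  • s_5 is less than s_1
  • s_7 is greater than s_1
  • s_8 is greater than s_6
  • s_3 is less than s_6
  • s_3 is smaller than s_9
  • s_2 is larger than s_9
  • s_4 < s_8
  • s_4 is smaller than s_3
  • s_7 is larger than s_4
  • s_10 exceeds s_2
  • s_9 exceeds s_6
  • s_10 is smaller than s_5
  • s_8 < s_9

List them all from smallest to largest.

Nothing is placed below s_4, so it is least; from there s_4 < s_3; s_3 < s_6; s_6 < s_8; s_8 < s_9; s_9 < s_2; s_2 < s_10; s_10 < s_5; s_5 < s_1; s_1 < s_7, each given directly.

s_4 < s_3 < s_6 < s_8 < s_9 < s_2 < s_10 < s_5 < s_1 < s_7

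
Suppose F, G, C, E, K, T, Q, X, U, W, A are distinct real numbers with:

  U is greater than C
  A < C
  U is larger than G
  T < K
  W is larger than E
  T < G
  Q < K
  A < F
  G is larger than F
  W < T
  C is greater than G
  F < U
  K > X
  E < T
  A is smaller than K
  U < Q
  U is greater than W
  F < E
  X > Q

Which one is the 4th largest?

Piecing the relations together gives one ordering: A < F < E < W < T < G < C < U < Q < X < K.
Counting 4 from the largest end gives U.

U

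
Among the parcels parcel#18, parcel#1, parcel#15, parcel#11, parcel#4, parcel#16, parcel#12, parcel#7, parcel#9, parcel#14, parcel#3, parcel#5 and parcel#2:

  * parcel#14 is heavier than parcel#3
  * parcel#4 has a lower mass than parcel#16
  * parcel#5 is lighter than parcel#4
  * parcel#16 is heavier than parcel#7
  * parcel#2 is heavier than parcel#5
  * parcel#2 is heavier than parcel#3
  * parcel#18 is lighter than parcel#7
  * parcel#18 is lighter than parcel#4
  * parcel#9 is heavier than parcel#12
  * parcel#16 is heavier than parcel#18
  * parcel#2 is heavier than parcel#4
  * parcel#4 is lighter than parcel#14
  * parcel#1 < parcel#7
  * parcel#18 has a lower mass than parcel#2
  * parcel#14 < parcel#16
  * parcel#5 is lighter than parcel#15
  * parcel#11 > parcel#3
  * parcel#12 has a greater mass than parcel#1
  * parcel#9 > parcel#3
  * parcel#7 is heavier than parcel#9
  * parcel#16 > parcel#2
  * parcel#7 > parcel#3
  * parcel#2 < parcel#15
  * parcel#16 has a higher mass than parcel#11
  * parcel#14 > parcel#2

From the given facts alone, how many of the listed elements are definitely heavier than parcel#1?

Directly above parcel#1: parcel#12, parcel#7.
One step further: parcel#9, parcel#16 (4 so far).
Nothing else is reachable above parcel#1; 4 in all.

4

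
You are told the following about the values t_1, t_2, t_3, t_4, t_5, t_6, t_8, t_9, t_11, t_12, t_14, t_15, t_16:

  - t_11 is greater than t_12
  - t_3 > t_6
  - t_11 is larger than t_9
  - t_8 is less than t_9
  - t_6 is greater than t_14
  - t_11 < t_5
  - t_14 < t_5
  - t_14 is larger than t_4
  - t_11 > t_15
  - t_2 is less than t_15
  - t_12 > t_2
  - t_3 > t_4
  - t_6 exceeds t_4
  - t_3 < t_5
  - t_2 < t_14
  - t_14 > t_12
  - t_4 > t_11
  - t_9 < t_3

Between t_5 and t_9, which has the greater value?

t_9 < t_11 and t_11 < t_4 give t_9 < t_4.
With t_4 < t_14: t_9 < t_11 < t_4 < t_14.
With t_14 < t_6: t_9 < t_11 < t_4 < t_14 < t_6.
With t_6 < t_3: t_9 < t_11 < t_4 < t_14 < t_6 < t_3.
With t_3 < t_5: t_9 < t_11 < t_4 < t_14 < t_6 < t_3 < t_5.
So t_9 < t_5; t_5 is the larger of the two.

t_5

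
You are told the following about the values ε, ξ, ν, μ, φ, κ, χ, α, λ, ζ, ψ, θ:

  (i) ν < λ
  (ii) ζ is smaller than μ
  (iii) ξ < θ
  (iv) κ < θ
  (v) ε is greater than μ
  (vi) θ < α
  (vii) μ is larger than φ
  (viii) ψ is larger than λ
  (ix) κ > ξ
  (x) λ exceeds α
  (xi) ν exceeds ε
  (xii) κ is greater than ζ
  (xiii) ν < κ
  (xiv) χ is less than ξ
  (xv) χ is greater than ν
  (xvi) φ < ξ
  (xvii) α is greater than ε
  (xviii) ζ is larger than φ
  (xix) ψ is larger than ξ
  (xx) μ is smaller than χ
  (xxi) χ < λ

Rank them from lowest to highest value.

φ < ζ < μ < ε < ν < χ < ξ < κ < θ < α < λ < ψ

Nothing is placed below φ, so it is least; from there φ < ζ; ζ < μ; μ < ε; ε < ν; ν < χ; χ < ξ; ξ < κ; κ < θ; θ < α; α < λ; λ < ψ, each given directly.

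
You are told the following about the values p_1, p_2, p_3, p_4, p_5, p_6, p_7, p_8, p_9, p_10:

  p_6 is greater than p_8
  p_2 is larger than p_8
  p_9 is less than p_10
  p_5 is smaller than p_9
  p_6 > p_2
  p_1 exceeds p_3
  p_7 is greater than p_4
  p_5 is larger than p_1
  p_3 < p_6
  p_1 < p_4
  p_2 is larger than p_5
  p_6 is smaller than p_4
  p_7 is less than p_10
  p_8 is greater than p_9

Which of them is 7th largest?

p_9

The consecutive relations fix a unique order: p_3 < p_1 < p_5 < p_9 < p_8 < p_2 < p_6 < p_4 < p_7 < p_10.
The 7th largest is p_9.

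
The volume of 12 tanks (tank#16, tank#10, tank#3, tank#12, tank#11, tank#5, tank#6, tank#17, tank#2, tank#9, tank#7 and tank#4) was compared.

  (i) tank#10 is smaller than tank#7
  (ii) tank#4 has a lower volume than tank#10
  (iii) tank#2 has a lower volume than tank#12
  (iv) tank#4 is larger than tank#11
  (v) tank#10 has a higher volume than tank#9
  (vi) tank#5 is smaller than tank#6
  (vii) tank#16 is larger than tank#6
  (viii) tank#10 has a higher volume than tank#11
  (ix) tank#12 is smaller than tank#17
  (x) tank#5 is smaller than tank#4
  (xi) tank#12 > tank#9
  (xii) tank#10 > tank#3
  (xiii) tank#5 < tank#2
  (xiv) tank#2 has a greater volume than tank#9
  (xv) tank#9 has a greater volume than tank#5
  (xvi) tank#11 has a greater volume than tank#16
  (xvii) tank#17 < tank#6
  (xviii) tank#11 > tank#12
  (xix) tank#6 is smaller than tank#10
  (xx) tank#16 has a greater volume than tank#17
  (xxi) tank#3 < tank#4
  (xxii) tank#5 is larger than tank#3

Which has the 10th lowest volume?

tank#4

The consecutive relations fix a unique order: tank#3 < tank#5 < tank#9 < tank#2 < tank#12 < tank#17 < tank#6 < tank#16 < tank#11 < tank#4 < tank#10 < tank#7.
Counting 10 from the smallest end gives tank#4.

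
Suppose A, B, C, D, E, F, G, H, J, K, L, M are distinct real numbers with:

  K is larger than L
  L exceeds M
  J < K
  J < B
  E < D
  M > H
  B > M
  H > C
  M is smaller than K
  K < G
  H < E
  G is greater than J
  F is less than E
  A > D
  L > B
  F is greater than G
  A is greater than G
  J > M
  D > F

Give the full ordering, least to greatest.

Each adjacent pair is fixed by a given relation: C < H; H < M; M < J; J < B; B < L; L < K; K < G; G < F; F < E; E < D; D < A. Chaining them end to end gives the full order.

C < H < M < J < B < L < K < G < F < E < D < A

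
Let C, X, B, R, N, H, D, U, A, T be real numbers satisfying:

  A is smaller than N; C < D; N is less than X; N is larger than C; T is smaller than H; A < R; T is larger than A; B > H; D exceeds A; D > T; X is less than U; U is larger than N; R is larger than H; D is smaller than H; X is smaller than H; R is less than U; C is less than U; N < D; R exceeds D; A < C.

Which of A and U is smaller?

A

Link the given pairs in sequence: A < C; C < N; N < X; X < H; H < R; R < U.
Chaining these gives A < C < N < X < H < R < U.
So A < U; A is the smaller of the two.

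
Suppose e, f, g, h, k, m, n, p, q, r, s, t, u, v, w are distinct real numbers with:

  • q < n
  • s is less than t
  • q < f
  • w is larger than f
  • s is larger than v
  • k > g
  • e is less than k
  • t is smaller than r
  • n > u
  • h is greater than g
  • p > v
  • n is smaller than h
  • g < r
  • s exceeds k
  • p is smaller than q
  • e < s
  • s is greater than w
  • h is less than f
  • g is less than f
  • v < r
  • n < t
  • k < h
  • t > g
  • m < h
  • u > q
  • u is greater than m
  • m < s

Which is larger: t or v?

t

The relevant relations are v < p; p < q; q < u; u < n; n < h; h < f; f < w; w < s; s < t.
Together: v < p < q < u < n < h < f < w < s < t.
So v < t; t is the larger of the two.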